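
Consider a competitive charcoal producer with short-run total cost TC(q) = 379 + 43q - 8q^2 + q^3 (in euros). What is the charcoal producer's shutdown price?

€27 per unit

The firm shuts down when price falls below the minimum of average variable cost. AVC = VC/q = 43 - 8q + q^2.
dAVC/dq = -8 + 2q = 0 gives q = 4. min AVC = 43 - 8·4 + 4^2 = 27.
So the shutdown price is €27.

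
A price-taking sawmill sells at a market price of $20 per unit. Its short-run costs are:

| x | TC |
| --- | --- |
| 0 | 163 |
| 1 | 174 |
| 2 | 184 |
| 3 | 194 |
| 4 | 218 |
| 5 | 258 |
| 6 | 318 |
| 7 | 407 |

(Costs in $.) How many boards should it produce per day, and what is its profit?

Profit at each row (π = 20x − TC): x=0: -163; x=1: -154; x=2: -144; x=3: -134; x=4: -138; x=5: -158; x=6: -198; x=7: -267.
Profit is maximized at x = 3. AVC there is 31/3 = $10.33 ≤ P, so producing beats shutting down (which would give -$163).

x = 3; profit = -$134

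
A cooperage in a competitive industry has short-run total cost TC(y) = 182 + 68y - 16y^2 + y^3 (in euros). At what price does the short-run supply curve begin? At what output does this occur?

Short-run supply begins at min AVC. From VC = 68y - 16y^2 + y^3, AVC = 68 - 16y + y^2.
dAVC/dy = -16 + 2y = 0 gives y = 8. min AVC = 68 - 16·8 + 8^2 = 4.
So the shutdown price is €4.

€4 per unit, at y = 8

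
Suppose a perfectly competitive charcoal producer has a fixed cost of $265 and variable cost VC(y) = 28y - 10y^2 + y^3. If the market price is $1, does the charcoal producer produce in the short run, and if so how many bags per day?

From TC, MC = TC'(y) = 28 - 20y + 3y^2 and AVC = VC/y = 28 - 10y + y^2.
AVC is minimized where dAVC/dy = -10 + 2y = 0, at y = 5; min AVC = 28 - 10·5 + 5^2 = $3.
P = $1 lies below min AVC = $3; no output level covers variable cost.
Best response: produce nothing and absorb the $265 fixed cost.

Shut down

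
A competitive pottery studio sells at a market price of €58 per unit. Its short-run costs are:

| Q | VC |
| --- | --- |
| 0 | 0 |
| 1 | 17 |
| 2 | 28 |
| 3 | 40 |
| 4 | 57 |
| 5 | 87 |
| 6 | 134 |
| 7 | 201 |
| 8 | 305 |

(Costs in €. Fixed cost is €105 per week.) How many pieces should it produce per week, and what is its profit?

Compute π = P·Q − TC at each output: Q=0: -105; Q=1: -64; Q=2: -17; Q=3: 29; Q=4: 70; Q=5: 98; Q=6: 109; Q=7: 100; Q=8: 54.
Profit is maximized at Q = 6. AVC there is 134/6 = €22.33 ≤ P, so producing beats shutting down (which would give -€105).

Q = 6; profit = €109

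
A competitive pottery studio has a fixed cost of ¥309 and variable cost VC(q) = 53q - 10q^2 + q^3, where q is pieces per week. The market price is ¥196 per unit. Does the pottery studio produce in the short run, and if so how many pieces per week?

Produce at q = 11

Strip out fixed cost: VC = 53q - 10q^2 + q^3. Then AVC = 53 - 10q + q^2 and MC = 53 - 20q + 3q^2.
The AVC parabola has its vertex at q = 10/2 = 5, where AVC = 53 - 10·5 + 5^2 = ¥28.
Since P = ¥196 ≥ min AVC = ¥28, price covers variable cost and the firm should produce.
Set P = MC: 196 = 53 - 20q + 3q^2 → -143 - 20q + 3q^2 = 0. The roots are q = -13/3 and q = 11; the profit-maximizing output is on the rising part of MC, so q* = 11.
Check: AVC at q = 11 is ¥64 ≤ P, so revenue covers variable cost.
Profit = P·q − TC = 196·11 − 1013 = ¥1143.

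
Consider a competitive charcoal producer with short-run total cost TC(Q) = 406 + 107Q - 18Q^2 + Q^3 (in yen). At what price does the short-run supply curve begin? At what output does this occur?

¥26 per unit, at Q = 9

Short-run supply begins at min AVC. From VC = 107Q - 18Q^2 + Q^3, AVC = 107 - 18Q + Q^2.
At the minimum of AVC, MC = AVC. MC = 107 - 36Q + 3Q^2; setting MC = AVC gives 2Q^2 - 18Q = 0, so Q = 9. min AVC = 26.
So the shutdown price is ¥26.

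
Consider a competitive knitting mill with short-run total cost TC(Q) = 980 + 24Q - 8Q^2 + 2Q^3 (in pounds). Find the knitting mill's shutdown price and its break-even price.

AVC = 24 - 8Q + 2Q^2; minimized at Q = 2, giving min AVC = £16. That is the shutdown price.
ATC = 980/Q + 24 - 8Q + 2Q^2. Setting dATC/dQ = −980/Q^2 − 8 + 4Q = 0 gives Q = 7 (since 4·7^3 − 8·7^2 = 980).
min ATC = 980/7 + 24 − 8·7 + 2·7^2 = £206. That is the break-even price.
For £16 ≤ P < £206 the firm produces at a loss; below £16 it shuts down.

Shutdown price = £16; break-even price = £206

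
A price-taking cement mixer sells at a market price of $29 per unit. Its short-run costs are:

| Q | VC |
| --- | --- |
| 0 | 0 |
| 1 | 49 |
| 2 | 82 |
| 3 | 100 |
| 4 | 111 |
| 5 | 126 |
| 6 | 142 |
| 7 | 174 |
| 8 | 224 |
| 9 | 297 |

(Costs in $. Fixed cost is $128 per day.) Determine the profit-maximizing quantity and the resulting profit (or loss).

Q = 6; profit = -$96

Tabulate TR − TC: Q=0: -128; Q=1: -148; Q=2: -152; Q=3: -141; Q=4: -123; Q=5: -109; Q=6: -96; Q=7: -99; Q=8: -120; Q=9: -164.
Profit is maximized at Q = 6. AVC there is 142/6 = $23.67 ≤ P, so producing beats shutting down (which would give -$128).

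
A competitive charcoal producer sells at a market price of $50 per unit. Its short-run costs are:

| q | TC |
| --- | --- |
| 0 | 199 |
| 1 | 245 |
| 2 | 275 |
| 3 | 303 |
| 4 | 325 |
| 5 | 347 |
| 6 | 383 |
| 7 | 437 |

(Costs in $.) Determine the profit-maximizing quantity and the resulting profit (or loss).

q = 6; profit = -$83

Compute π = P·q − TC at each output: q=0: -199; q=1: -195; q=2: -175; q=3: -153; q=4: -125; q=5: -97; q=6: -83; q=7: -87.
Profit is maximized at q = 6. AVC there is 184/6 = $30.67 ≤ P, so producing beats shutting down (which would give -$199).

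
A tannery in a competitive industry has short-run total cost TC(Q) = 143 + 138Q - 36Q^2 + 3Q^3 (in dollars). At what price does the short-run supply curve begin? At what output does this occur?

$30 per unit, at Q = 6

The firm shuts down when price falls below the minimum of average variable cost. AVC = VC/Q = 138 - 36Q + 3Q^2.
At the minimum of AVC, MC = AVC. MC = 138 - 72Q + 9Q^2; setting MC = AVC gives 6Q^2 - 36Q = 0, so Q = 6. min AVC = 30.
So the shutdown price is $30.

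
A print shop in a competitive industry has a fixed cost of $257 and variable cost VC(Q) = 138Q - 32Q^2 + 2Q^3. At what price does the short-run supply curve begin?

$10 per unit

Short-run supply begins at min AVC. From VC = 138Q - 32Q^2 + 2Q^3, AVC = 138 - 32Q + 2Q^2.
At the minimum of AVC, MC = AVC. MC = 138 - 64Q + 6Q^2; setting MC = AVC gives 4Q^2 - 32Q = 0, so Q = 8. min AVC = 10.
The firm shuts down for any P below $10.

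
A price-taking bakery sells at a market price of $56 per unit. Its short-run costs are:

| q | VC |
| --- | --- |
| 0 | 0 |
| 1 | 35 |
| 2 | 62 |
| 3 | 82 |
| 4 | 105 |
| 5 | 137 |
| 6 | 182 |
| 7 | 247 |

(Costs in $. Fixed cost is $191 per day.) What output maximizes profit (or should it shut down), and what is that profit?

Tabulate TR − TC: q=0: -191; q=1: -170; q=2: -141; q=3: -105; q=4: -72; q=5: -48; q=6: -37; q=7: -46.
Profit is maximized at q = 6. AVC there is 182/6 = $30.33 ≤ P, so producing beats shutting down (which would give -$191).

q = 6; profit = -$37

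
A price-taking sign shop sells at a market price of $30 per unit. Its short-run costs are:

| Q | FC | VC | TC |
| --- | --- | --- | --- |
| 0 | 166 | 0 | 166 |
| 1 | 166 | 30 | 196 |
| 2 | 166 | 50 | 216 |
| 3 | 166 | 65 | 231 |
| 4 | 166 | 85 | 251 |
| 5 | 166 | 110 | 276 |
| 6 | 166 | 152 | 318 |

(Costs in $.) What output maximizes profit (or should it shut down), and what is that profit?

Q = 5; profit = -$126

Tabulate TR − TC: Q=0: -166; Q=1: -166; Q=2: -156; Q=3: -141; Q=4: -131; Q=5: -126; Q=6: -138.
Profit is maximized at Q = 5. AVC there is 110/5 = $22 ≤ P, so producing beats shutting down (which would give -$166).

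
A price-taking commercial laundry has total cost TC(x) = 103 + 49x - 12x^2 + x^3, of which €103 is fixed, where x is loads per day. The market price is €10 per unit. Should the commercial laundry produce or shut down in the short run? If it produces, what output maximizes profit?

From TC, MC = TC'(x) = 49 - 24x + 3x^2 and AVC = VC/x = 49 - 12x + x^2.
AVC hits its minimum where MC = AVC, at x = 6, giving min AVC = 49 - 12·6 + 6^2 = €13.
Since P = €10 < min AVC = €13, price fails to cover variable cost at any output.
Best response: produce nothing and absorb the €103 fixed cost.

Shut down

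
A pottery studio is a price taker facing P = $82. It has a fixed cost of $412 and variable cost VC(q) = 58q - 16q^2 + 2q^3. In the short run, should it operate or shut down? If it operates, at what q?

Produce at q = 6

From TC, MC = TC'(q) = 58 - 32q + 6q^2 and AVC = VC/q = 58 - 16q + 2q^2.
AVC hits its minimum where MC = AVC, at q = 4, giving min AVC = 58 - 16·4 + 2·4^2 = $26.
Since P = $82 ≥ min AVC = $26, price covers variable cost and the firm should produce.
Set P = MC: 82 = 58 - 32q + 6q^2 → -24 - 32q + 6q^2 = 0. The roots are q = -2/3 and q = 6; the profit-maximizing output is on the rising part of MC, so q* = 6.
Check: AVC at q = 6 is $34 ≤ P, so revenue covers variable cost.
Profit = P·q − TC = 82·6 − 616 = -$124, a loss, but smaller than the $412 fixed cost the firm would lose by shutting down.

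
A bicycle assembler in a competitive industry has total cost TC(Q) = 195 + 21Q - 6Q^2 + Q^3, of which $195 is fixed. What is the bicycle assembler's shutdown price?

$12 per unit

Short-run supply begins at min AVC. From VC = 21Q - 6Q^2 + Q^3, AVC = 21 - 6Q + Q^2.
dAVC/dQ = -6 + 2Q = 0 gives Q = 3. min AVC = 21 - 6·3 + 3^2 = 12.
So the shutdown price is $12.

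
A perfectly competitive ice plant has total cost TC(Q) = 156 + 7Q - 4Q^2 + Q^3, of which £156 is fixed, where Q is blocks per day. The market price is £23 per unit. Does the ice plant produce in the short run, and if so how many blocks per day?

From TC, MC = TC'(Q) = 7 - 8Q + 3Q^2 and AVC = VC/Q = 7 - 4Q + Q^2.
The AVC parabola has its vertex at Q = 4/2 = 2, where AVC = 7 - 4·2 + 2^2 = £3.
Since P = £23 ≥ min AVC = £3, price covers variable cost and the firm should produce.
Solving P = MC: -16 - 8Q + 3Q^2 = 0 ⇒ Q = -4/3 or 4. On the upward-sloping branch, Q* = 4.
Check: AVC at Q = 4 is £7 ≤ P, so revenue covers variable cost.
Profit = P·Q − TC = 23·4 − 184 = -£92, a loss, but smaller than the £156 fixed cost the firm would lose by shutting down.

Produce at Q = 4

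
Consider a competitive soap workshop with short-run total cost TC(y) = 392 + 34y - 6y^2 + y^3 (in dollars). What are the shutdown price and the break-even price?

Shutdown price = $25; break-even price = $97

AVC = 34 - 6y + y^2; minimized at y = 3, giving min AVC = $25. That is the shutdown price.
ATC = 392/y + 34 - 6y + y^2. Setting dATC/dy = −392/y^2 − 6 + 2y = 0 gives y = 7 (since 2·7^3 − 6·7^2 = 392).
min ATC = 392/7 + 34 − 6·7 + 7^2 = $97. That is the break-even price.
Between these two prices the firm operates at a loss; above $97 it earns a profit.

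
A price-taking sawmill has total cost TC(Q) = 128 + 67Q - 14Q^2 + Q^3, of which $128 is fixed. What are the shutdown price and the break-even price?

AVC = 67 - 14Q + Q^2; minimized at Q = 7, giving min AVC = $18. That is the shutdown price.
ATC = 128/Q + 67 - 14Q + Q^2. Setting dATC/dQ = −128/Q^2 − 14 + 2Q = 0 gives Q = 8 (since 2·8^3 − 14·8^2 = 128).
min ATC = 128/8 + 67 − 14·8 + 8^2 = $35. That is the break-even price.
Between these two prices the firm operates at a loss; above $35 it earns a profit.

Shutdown price = $18; break-even price = $35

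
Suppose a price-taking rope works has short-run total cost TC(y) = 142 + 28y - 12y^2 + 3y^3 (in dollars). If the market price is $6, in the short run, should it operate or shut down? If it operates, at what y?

Shut down

From TC, MC = TC'(y) = 28 - 24y + 9y^2 and AVC = VC/y = 28 - 12y + 3y^2.
AVC is minimized where dAVC/dy = -12 + 6y = 0, at y = 2; min AVC = 28 - 12·2 + 3·2^2 = $16.
Since P = $6 < min AVC = $16, price fails to cover variable cost at any output.
The firm minimizes its loss by shutting down and losing only its fixed cost of $142.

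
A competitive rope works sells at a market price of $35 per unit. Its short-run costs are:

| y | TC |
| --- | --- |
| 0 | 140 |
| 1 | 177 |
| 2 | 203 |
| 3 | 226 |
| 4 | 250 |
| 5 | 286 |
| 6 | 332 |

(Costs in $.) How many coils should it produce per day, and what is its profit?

Tabulate TR − TC: y=0: -140; y=1: -142; y=2: -133; y=3: -121; y=4: -110; y=5: -111; y=6: -122.
Profit is maximized at y = 4. AVC there is 110/4 = $27.50 ≤ P, so producing beats shutting down (which would give -$140).

y = 4; profit = -$110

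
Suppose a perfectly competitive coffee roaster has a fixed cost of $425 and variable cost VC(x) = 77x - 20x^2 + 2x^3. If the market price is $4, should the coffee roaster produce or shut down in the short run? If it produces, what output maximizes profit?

Shut down

From TC, MC = TC'(x) = 77 - 40x + 6x^2 and AVC = VC/x = 77 - 20x + 2x^2.
AVC is minimized where dAVC/dx = -20 + 4x = 0, at x = 5; min AVC = 77 - 20·5 + 2·5^2 = $27.
Since P = $4 < min AVC = $27, price fails to cover variable cost at any output.
The firm minimizes its loss by shutting down and losing only its fixed cost of $425.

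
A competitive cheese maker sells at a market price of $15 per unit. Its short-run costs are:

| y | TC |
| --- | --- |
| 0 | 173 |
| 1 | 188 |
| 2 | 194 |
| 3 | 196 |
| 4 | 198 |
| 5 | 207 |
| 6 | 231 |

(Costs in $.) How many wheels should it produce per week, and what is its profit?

y = 5; profit = -$132

Profit at each row (π = 15y − TC): y=0: -173; y=1: -173; y=2: -164; y=3: -151; y=4: -138; y=5: -132; y=6: -141.
Profit is maximized at y = 5. AVC there is 34/5 = $6.80 ≤ P, so producing beats shutting down (which would give -$173).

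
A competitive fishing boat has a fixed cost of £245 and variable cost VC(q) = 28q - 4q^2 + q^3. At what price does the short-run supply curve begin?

£24 per unit

Short-run supply begins at min AVC. From VC = 28q - 4q^2 + q^3, AVC = 28 - 4q + q^2.
At the minimum of AVC, MC = AVC. MC = 28 - 8q + 3q^2; setting MC = AVC gives 2q^2 - 4q = 0, so q = 2. min AVC = 24.
The firm shuts down for any P below £24.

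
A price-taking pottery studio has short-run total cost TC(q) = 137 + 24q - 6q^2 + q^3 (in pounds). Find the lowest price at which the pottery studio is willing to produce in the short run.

£15 per unit

Short-run supply begins at min AVC. From VC = 24q - 6q^2 + q^3, AVC = 24 - 6q + q^2.
dAVC/dq = -6 + 2q = 0 gives q = 3. min AVC = 24 - 6·3 + 3^2 = 15.
For P < £15 the firm produces nothing.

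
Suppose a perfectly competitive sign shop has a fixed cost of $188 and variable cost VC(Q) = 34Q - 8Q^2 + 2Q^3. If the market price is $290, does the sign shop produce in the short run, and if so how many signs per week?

From TC, MC = TC'(Q) = 34 - 16Q + 6Q^2 and AVC = VC/Q = 34 - 8Q + 2Q^2.
AVC is minimized where dAVC/dQ = -8 + 4Q = 0, at Q = 2; min AVC = 34 - 8·2 + 2·2^2 = $26.
Because $290 ≥ $26, revenue can cover variable cost; the firm operates.
Set P = MC: 290 = 34 - 16Q + 6Q^2 → -256 - 16Q + 6Q^2 = 0. The roots are Q = -16/3 and Q = 8; the profit-maximizing output is on the rising part of MC, so Q* = 8.
Check: AVC at Q = 8 is $98 ≤ P, so revenue covers variable cost.
Profit = P·Q − TC = 290·8 − 972 = $1348.

Produce at Q = 8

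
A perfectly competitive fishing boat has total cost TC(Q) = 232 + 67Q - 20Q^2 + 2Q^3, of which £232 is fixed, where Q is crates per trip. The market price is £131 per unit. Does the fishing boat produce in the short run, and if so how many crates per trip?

Variable cost is VC = 67Q - 20Q^2 + 2Q^3, so AVC = VC/Q = 67 - 20Q + 2Q^2 and MC = dTC/dQ = 67 - 40Q + 6Q^2.
AVC is minimized where dAVC/dQ = -20 + 4Q = 0, at Q = 5; min AVC = 67 - 20·5 + 2·5^2 = £17.
Since P = £131 ≥ min AVC = £17, price covers variable cost and the firm should produce.
P = MC gives -64 - 40Q + 6Q^2 = 0, with roots -4/3 and 8. Take the larger (rising MC): Q* = 8.
Check: AVC at Q = 8 is £35 ≤ P, so revenue covers variable cost.
Profit = P·Q − TC = 131·8 − 512 = £536.

Produce at Q = 8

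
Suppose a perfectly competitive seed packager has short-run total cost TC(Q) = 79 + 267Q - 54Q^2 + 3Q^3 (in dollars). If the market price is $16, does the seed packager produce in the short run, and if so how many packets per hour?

Shut down

Variable cost is VC = 267Q - 54Q^2 + 3Q^3, so AVC = VC/Q = 267 - 54Q + 3Q^2 and MC = dTC/dQ = 267 - 108Q + 9Q^2.
AVC hits its minimum where MC = AVC, at Q = 9, giving min AVC = 267 - 54·9 + 3·9^2 = $24.
With P < min AVC ($16 < $24), every unit sold adds to the loss.
The firm minimizes its loss by shutting down and losing only its fixed cost of $79.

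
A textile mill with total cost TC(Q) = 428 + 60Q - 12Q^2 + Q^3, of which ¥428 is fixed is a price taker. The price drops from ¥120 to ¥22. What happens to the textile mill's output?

AVC = 60 - 12Q + Q^2, minimized at Q = 6 where min AVC = ¥24. MC = 60 - 24Q + 3Q^2.
With P = ¥120 above the shutdown price, P = MC gives Q = 10.
At P = ¥22 < min AVC = ¥24, price no longer covers variable cost at any output, so the firm shuts down: Q = 0.

Output falls from 10 to 0 (the firm shuts down)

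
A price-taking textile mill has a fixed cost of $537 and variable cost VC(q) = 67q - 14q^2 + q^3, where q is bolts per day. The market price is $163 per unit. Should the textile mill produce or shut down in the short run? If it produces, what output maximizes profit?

Produce at q = 12

From TC, MC = TC'(q) = 67 - 28q + 3q^2 and AVC = VC/q = 67 - 14q + q^2.
AVC hits its minimum where MC = AVC, at q = 7, giving min AVC = 67 - 14·7 + 7^2 = $18.
P = $163 exceeds min AVC = $18, so the firm stays open.
Solving P = MC: -96 - 28q + 3q^2 = 0 ⇒ q = -8/3 or 12. On the upward-sloping branch, q* = 12.
Check: AVC at q = 12 is $43 ≤ P, so revenue covers variable cost.
Profit = P·q − TC = 163·12 − 1053 = $903.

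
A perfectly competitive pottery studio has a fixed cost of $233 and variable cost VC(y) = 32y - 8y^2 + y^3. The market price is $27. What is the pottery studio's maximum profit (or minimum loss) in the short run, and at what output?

AVC = 32 - 8y + y^2; min AVC = $16 at y = 4. Since P = $27 ≥ min AVC, the firm produces.
MC = 32 - 16y + 3y^2. Setting P = MC and taking the root on the rising branch gives y* = 5.
TR = 27·5 = 135. TC = 233 + 85 = 318. Profit = 135 − 318 = -$183.
Shutting down would mean losing the fixed cost of $233, so operating at a loss of $183 is better by $50.

Profit = -$183 at y = 5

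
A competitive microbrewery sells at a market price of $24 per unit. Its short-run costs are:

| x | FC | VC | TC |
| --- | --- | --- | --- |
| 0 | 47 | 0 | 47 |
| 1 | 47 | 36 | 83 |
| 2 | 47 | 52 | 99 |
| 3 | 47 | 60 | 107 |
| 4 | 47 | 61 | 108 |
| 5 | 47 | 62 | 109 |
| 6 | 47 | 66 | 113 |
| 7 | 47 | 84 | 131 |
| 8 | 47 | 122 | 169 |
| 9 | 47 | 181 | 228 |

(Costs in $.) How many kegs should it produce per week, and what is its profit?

x = 7; profit = $37

Tabulate TR − TC: x=0: -47; x=1: -59; x=2: -51; x=3: -35; x=4: -12; x=5: 11; x=6: 31; x=7: 37; x=8: 23; x=9: -12.
Profit is maximized at x = 7. AVC there is 84/7 = $12 ≤ P, so producing beats shutting down (which would give -$47).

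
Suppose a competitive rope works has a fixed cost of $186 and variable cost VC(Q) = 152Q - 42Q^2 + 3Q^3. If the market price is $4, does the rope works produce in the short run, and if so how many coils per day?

Shut down

From TC, MC = TC'(Q) = 152 - 84Q + 9Q^2 and AVC = VC/Q = 152 - 42Q + 3Q^2.
AVC hits its minimum where MC = AVC, at Q = 7, giving min AVC = 152 - 42·7 + 3·7^2 = $5.
Since P = $4 < min AVC = $5, price fails to cover variable cost at any output.
Best response: produce nothing and absorb the $186 fixed cost.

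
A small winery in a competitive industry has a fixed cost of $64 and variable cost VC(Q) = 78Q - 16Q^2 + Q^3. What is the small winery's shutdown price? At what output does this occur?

$14 per unit, at Q = 8

The shutdown price is the minimum of AVC. VC = 78Q - 16Q^2 + Q^3, so AVC = 78 - 16Q + Q^2.
At the minimum of AVC, MC = AVC. MC = 78 - 32Q + 3Q^2; setting MC = AVC gives 2Q^2 - 16Q = 0, so Q = 8. min AVC = 14.
For P < $14 the firm produces nothing.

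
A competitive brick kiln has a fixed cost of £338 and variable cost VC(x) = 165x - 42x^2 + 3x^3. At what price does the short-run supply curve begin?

Short-run supply begins at min AVC. From VC = 165x - 42x^2 + 3x^3, AVC = 165 - 42x + 3x^2.
At the minimum of AVC, MC = AVC. MC = 165 - 84x + 9x^2; setting MC = AVC gives 6x^2 - 42x = 0, so x = 7. min AVC = 18.
The firm shuts down for any P below £18.

£18 per unit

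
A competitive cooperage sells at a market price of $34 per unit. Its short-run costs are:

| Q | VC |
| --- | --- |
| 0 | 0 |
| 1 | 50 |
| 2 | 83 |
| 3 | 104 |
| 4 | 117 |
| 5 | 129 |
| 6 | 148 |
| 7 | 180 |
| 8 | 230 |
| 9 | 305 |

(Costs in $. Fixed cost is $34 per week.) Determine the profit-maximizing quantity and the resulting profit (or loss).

Compute π = P·Q − TC at each output: Q=0: -34; Q=1: -50; Q=2: -49; Q=3: -36; Q=4: -15; Q=5: 7; Q=6: 22; Q=7: 24; Q=8: 8; Q=9: -33.
Profit is maximized at Q = 7. AVC there is 180/7 = $25.71 ≤ P, so producing beats shutting down (which would give -$34).

Q = 7; profit = $24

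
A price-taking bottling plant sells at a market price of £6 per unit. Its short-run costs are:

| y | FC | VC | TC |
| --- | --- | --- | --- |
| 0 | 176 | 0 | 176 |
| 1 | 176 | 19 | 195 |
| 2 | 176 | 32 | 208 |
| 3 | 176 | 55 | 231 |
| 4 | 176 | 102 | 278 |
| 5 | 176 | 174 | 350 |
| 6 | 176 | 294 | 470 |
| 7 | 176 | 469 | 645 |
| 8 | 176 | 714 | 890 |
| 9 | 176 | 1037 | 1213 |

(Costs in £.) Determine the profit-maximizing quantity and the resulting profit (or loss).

Tabulate TR − TC: y=0: -176; y=1: -189; y=2: -196; y=3: -213; y=4: -254; y=5: -320; y=6: -434; y=7: -603; y=8: -842; y=9: -1159.
Profit is highest at y = 0. Equivalently, the lowest AVC in the table is 32/2 ≈ £16 at y = 2, and P = £6 falls below it — price never covers variable cost, so the firm shuts down and loses only its fixed cost.

y = 0 (shut down); profit = -£176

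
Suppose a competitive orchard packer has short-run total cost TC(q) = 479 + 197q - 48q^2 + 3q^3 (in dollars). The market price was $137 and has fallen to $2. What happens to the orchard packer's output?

Output falls from 10 to 0 (the firm shuts down)

MC = 197 - 96q + 9q^2; the shutdown threshold is min AVC = $5 (at q = 8).
With P = $137 above the shutdown price, P = MC gives q = 10.
At P = $2 < min AVC = $5, price no longer covers variable cost at any output, so the firm shuts down: q = 0.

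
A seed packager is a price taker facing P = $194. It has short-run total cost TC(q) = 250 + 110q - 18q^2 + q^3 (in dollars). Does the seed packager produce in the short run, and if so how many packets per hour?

Variable cost is VC = 110q - 18q^2 + q^3, so AVC = VC/q = 110 - 18q + q^2 and MC = dTC/dq = 110 - 36q + 3q^2.
AVC is minimized where dAVC/dq = -18 + 2q = 0, at q = 9; min AVC = 110 - 18·9 + 9^2 = $29.
P = $194 exceeds min AVC = $29, so the firm stays open.
P = MC gives -84 - 36q + 3q^2 = 0, with roots -2 and 14. Take the larger (rising MC): q* = 14.
Check: AVC at q = 14 is $54 ≤ P, so revenue covers variable cost.
Profit = P·q − TC = 194·14 − 1006 = $1710.

Produce at q = 14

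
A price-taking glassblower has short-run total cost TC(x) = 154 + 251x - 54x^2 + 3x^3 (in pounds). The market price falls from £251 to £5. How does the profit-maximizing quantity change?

MC = 251 - 108x + 9x^2; the shutdown threshold is min AVC = £8 (at x = 9).
At P = £251 ≥ min AVC, set P = MC on the rising branch: x = 12.
At P = £5 < min AVC = £8, price no longer covers variable cost at any output, so the firm shuts down: x = 0.

Output falls from 12 to 0 (the firm shuts down)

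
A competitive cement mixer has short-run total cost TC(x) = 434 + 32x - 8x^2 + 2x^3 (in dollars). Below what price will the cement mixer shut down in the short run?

$24 per unit

The shutdown price is the minimum of AVC. VC = 32x - 8x^2 + 2x^3, so AVC = 32 - 8x + 2x^2.
At the minimum of AVC, MC = AVC. MC = 32 - 16x + 6x^2; setting MC = AVC gives 4x^2 - 8x = 0, so x = 2. min AVC = 24.
For P < $24 the firm produces nothing.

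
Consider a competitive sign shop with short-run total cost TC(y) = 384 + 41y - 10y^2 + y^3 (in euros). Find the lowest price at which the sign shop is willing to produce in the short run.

Short-run supply begins at min AVC. From VC = 41y - 10y^2 + y^3, AVC = 41 - 10y + y^2.
dAVC/dy = -10 + 2y = 0 gives y = 5. min AVC = 41 - 10·5 + 5^2 = 16.
The firm shuts down for any P below €16.

€16 per unit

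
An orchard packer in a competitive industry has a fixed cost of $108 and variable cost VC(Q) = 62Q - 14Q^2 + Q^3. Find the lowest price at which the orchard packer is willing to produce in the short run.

$13 per unit

Short-run supply begins at min AVC. From VC = 62Q - 14Q^2 + Q^3, AVC = 62 - 14Q + Q^2.
At the minimum of AVC, MC = AVC. MC = 62 - 28Q + 3Q^2; setting MC = AVC gives 2Q^2 - 14Q = 0, so Q = 7. min AVC = 13.
The firm shuts down for any P below $13.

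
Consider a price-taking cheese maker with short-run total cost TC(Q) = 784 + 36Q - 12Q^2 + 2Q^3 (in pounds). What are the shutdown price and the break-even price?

Shutdown price = £18; break-even price = £162

Shutdown price = min AVC. AVC = 36 - 12Q + 2Q^2, with vertex at Q = 3 and minimum £18.
ATC = 784/Q + 36 - 12Q + 2Q^2. Setting dATC/dQ = −784/Q^2 − 12 + 4Q = 0 gives Q = 7 (since 4·7^3 − 12·7^2 = 784).
min ATC = 784/7 + 36 − 12·7 + 2·7^2 = £162. That is the break-even price.
Between these two prices the firm operates at a loss; above £162 it earns a profit.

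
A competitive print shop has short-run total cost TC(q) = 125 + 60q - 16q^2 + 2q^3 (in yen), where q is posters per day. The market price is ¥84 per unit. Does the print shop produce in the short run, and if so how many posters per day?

Produce at q = 6

Strip out fixed cost: VC = 60q - 16q^2 + 2q^3. Then AVC = 60 - 16q + 2q^2 and MC = 60 - 32q + 6q^2.
AVC hits its minimum where MC = AVC, at q = 4, giving min AVC = 60 - 16·4 + 2·4^2 = ¥28.
Because ¥84 ≥ ¥28, revenue can cover variable cost; the firm operates.
P = MC gives -24 - 32q + 6q^2 = 0, with roots -2/3 and 6. Take the larger (rising MC): q* = 6.
Check: AVC at q = 6 is ¥36 ≤ P, so revenue covers variable cost.
Profit = P·q − TC = 84·6 − 341 = ¥163.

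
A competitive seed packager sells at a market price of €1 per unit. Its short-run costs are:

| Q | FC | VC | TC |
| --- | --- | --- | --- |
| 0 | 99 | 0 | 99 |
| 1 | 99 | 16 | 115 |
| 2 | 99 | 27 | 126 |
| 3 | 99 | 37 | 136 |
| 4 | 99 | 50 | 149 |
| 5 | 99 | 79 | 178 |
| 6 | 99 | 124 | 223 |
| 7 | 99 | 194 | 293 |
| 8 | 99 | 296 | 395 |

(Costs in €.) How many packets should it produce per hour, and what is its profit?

Q = 0 (shut down); profit = -€99

Tabulate TR − TC: Q=0: -99; Q=1: -114; Q=2: -124; Q=3: -133; Q=4: -145; Q=5: -173; Q=6: -217; Q=7: -286; Q=8: -387.
Profit is highest at Q = 0. Equivalently, the lowest AVC in the table is 37/3 ≈ €12.33 at Q = 3, and P = €1 falls below it — price never covers variable cost, so the firm shuts down and loses only its fixed cost.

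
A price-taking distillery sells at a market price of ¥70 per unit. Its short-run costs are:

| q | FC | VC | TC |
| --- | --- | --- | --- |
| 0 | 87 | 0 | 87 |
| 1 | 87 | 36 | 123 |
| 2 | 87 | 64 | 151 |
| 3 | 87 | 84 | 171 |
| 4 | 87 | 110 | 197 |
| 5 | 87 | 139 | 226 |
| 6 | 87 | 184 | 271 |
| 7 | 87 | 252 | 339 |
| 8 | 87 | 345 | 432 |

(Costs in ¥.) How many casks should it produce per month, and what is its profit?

Tabulate TR − TC: q=0: -87; q=1: -53; q=2: -11; q=3: 39; q=4: 83; q=5: 124; q=6: 149; q=7: 151; q=8: 128.
Profit is maximized at q = 7. AVC there is 252/7 = ¥36 ≤ P, so producing beats shutting down (which would give -¥87).

q = 7; profit = ¥151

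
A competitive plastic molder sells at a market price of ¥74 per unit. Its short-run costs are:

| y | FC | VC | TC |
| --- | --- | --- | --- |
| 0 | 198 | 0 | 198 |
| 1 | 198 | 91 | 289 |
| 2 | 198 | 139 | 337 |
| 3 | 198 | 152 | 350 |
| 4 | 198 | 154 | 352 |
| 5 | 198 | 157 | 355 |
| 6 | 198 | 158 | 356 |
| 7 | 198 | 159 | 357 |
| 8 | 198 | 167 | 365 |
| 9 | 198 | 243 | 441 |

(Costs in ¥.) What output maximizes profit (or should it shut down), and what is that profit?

y = 8; profit = ¥227

Compute π = P·y − TC at each output: y=0: -198; y=1: -215; y=2: -189; y=3: -128; y=4: -56; y=5: 15; y=6: 88; y=7: 161; y=8: 227; y=9: 225.
Profit is maximized at y = 8. AVC there is 167/8 = ¥20.88 ≤ P, so producing beats shutting down (which would give -¥198).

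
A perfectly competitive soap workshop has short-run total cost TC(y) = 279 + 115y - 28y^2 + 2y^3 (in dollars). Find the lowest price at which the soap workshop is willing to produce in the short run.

$17 per unit

The firm shuts down when price falls below the minimum of average variable cost. AVC = VC/y = 115 - 28y + 2y^2.
At the minimum of AVC, MC = AVC. MC = 115 - 56y + 6y^2; setting MC = AVC gives 4y^2 - 28y = 0, so y = 7. min AVC = 17.
So the shutdown price is $17.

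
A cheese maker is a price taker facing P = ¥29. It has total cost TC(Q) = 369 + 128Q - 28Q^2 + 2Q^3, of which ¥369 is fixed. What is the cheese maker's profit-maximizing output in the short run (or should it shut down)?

Variable cost is VC = 128Q - 28Q^2 + 2Q^3, so AVC = VC/Q = 128 - 28Q + 2Q^2 and MC = dTC/dQ = 128 - 56Q + 6Q^2.
AVC hits its minimum where MC = AVC, at Q = 7, giving min AVC = 128 - 28·7 + 2·7^2 = ¥30.
P = ¥29 lies below min AVC = ¥30; no output level covers variable cost.
The firm minimizes its loss by shutting down and losing only its fixed cost of ¥369.

Shut down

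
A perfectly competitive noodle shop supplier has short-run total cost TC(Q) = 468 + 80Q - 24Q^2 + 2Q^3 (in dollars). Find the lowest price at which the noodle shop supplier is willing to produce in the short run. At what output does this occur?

$8 per unit, at Q = 6

Short-run supply begins at min AVC. From VC = 80Q - 24Q^2 + 2Q^3, AVC = 80 - 24Q + 2Q^2.
dAVC/dQ = -24 + 4Q = 0 gives Q = 6. min AVC = 80 - 24·6 + 2·6^2 = 8.
For P < $8 the firm produces nothing.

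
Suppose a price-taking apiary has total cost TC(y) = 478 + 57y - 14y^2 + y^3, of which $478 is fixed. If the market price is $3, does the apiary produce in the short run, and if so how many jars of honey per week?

Shut down

From TC, MC = TC'(y) = 57 - 28y + 3y^2 and AVC = VC/y = 57 - 14y + y^2.
AVC hits its minimum where MC = AVC, at y = 7, giving min AVC = 57 - 14·7 + 7^2 = $8.
With P < min AVC ($3 < $8), every unit sold adds to the loss.
The firm minimizes its loss by shutting down and losing only its fixed cost of $478.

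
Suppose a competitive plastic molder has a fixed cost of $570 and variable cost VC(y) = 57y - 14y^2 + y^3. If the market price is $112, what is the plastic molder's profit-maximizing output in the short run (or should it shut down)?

Variable cost is VC = 57y - 14y^2 + y^3, so AVC = VC/y = 57 - 14y + y^2 and MC = dTC/dy = 57 - 28y + 3y^2.
AVC hits its minimum where MC = AVC, at y = 7, giving min AVC = 57 - 14·7 + 7^2 = $8.
Since P = $112 ≥ min AVC = $8, price covers variable cost and the firm should produce.
Set P = MC: 112 = 57 - 28y + 3y^2 → -55 - 28y + 3y^2 = 0. The roots are y = -5/3 and y = 11; the profit-maximizing output is on the rising part of MC, so y* = 11.
Check: AVC at y = 11 is $24 ≤ P, so revenue covers variable cost.
Profit = P·y − TC = 112·11 − 834 = $398.

Produce at y = 11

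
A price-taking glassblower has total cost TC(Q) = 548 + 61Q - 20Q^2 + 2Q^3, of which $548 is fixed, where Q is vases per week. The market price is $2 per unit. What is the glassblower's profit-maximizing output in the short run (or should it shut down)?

Shut down

Strip out fixed cost: VC = 61Q - 20Q^2 + 2Q^3. Then AVC = 61 - 20Q + 2Q^2 and MC = 61 - 40Q + 6Q^2.
The AVC parabola has its vertex at Q = 20/4 = 5, where AVC = 61 - 20·5 + 2·5^2 = $11.
Since P = $2 < min AVC = $11, price fails to cover variable cost at any output.
Best response: produce nothing and absorb the $548 fixed cost.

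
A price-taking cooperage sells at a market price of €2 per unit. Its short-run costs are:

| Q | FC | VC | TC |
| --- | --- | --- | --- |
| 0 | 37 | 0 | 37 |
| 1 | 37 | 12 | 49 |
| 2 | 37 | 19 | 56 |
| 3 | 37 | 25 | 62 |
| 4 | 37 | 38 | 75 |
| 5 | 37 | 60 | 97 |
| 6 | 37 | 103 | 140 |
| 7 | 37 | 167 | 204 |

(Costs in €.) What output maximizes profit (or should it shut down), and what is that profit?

Q = 0 (shut down); profit = -€37

Tabulate TR − TC: Q=0: -37; Q=1: -47; Q=2: -52; Q=3: -56; Q=4: -67; Q=5: -87; Q=6: -128; Q=7: -190.
Profit is highest at Q = 0. Equivalently, the lowest AVC in the table is 25/3 ≈ €8.33 at Q = 3, and P = €2 falls below it — price never covers variable cost, so the firm shuts down and loses only its fixed cost.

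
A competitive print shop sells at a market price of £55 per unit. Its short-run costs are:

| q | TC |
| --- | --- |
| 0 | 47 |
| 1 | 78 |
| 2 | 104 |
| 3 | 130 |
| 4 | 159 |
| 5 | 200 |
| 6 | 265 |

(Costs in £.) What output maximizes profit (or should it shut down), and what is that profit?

Tabulate TR − TC: q=0: -47; q=1: -23; q=2: 6; q=3: 35; q=4: 61; q=5: 75; q=6: 65.
Profit is maximized at q = 5. AVC there is 153/5 = £30.60 ≤ P, so producing beats shutting down (which would give -£47).

q = 5; profit = £75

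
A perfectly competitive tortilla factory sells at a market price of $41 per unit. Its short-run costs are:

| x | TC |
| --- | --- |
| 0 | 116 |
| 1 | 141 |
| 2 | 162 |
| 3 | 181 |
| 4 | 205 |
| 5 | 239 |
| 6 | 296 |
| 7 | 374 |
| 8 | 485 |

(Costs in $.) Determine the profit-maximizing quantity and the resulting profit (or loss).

Profit at each row (π = 41x − TC): x=0: -116; x=1: -100; x=2: -80; x=3: -58; x=4: -41; x=5: -34; x=6: -50; x=7: -87; x=8: -157.
Profit is maximized at x = 5. AVC there is 123/5 = $24.60 ≤ P, so producing beats shutting down (which would give -$116).

x = 5; profit = -$34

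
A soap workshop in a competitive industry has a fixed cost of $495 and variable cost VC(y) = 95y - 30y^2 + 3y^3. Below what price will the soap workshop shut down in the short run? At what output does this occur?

The shutdown price is the minimum of AVC. VC = 95y - 30y^2 + 3y^3, so AVC = 95 - 30y + 3y^2.
dAVC/dy = -30 + 6y = 0 gives y = 5. min AVC = 95 - 30·5 + 3·5^2 = 20.
The firm shuts down for any P below $20.

$20 per unit, at y = 5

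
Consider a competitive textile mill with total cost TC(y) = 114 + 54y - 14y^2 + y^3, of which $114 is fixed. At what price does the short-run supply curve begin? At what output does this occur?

Short-run supply begins at min AVC. From VC = 54y - 14y^2 + y^3, AVC = 54 - 14y + y^2.
At the minimum of AVC, MC = AVC. MC = 54 - 28y + 3y^2; setting MC = AVC gives 2y^2 - 14y = 0, so y = 7. min AVC = 5.
The firm shuts down for any P below $5.

$5 per unit, at y = 7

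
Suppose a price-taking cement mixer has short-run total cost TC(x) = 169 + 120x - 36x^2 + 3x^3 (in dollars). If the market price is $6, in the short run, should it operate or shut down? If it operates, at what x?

Variable cost is VC = 120x - 36x^2 + 3x^3, so AVC = VC/x = 120 - 36x + 3x^2 and MC = dTC/dx = 120 - 72x + 9x^2.
AVC hits its minimum where MC = AVC, at x = 6, giving min AVC = 120 - 36·6 + 3·6^2 = $12.
With P < min AVC ($6 < $12), every unit sold adds to the loss.
Best response: produce nothing and absorb the $169 fixed cost.

Shut down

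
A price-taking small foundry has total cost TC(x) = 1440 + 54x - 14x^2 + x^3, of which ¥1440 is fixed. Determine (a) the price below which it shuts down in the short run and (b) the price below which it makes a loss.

Shutdown price = ¥5; break-even price = ¥150

Shutdown price = min AVC. AVC = 54 - 14x + x^2, with vertex at x = 7 and minimum ¥5.
ATC = 1440/x + 54 - 14x + x^2. Setting dATC/dx = −1440/x^2 − 14 + 2x = 0 gives x = 12 (since 2·12^3 − 14·12^2 = 1440).
min ATC = 1440/12 + 54 − 14·12 + 12^2 = ¥150. That is the break-even price.
Between these two prices the firm operates at a loss; above ¥150 it earns a profit.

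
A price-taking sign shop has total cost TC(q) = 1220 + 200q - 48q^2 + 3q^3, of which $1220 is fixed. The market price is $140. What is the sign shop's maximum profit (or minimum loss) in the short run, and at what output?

Profit = -$20 at q = 10

AVC = 200 - 48q + 3q^2 has its minimum $8 at q = 8; price $140 clears that bar, so the firm operates.
MC = 200 - 96q + 9q^2. Setting P = MC and taking the root on the rising branch gives q* = 10.
TR = 140·10 = 1400. TC = 1220 + 200 = 1420. Profit = 1400 − 1420 = -$20.
By producing, the firm covers all variable cost plus $1200 of fixed cost; shutting down would lose the full $1220.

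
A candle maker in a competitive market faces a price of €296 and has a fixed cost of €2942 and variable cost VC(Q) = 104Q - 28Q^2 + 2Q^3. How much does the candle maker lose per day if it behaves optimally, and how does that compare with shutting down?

AVC = 104 - 28Q + 2Q^2; min AVC = €6 at Q = 7. Since P = €296 ≥ min AVC, the firm produces.
With MC = 104 - 56Q + 6Q^2, P = MC on the upward-sloping part at Q* = 12.
TR = 296·12 = 3552. TC = 2942 + 672 = 3614. Profit = 3552 − 3614 = -€62.
Shutting down would mean losing the fixed cost of €2942, so operating at a loss of €62 is better by €2880.

Profit = -€62 at Q = 12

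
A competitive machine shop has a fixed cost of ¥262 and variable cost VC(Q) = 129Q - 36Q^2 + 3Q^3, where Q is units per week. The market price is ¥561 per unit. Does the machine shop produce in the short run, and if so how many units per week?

Strip out fixed cost: VC = 129Q - 36Q^2 + 3Q^3. Then AVC = 129 - 36Q + 3Q^2 and MC = 129 - 72Q + 9Q^2.
AVC is minimized where dAVC/dQ = -36 + 6Q = 0, at Q = 6; min AVC = 129 - 36·6 + 3·6^2 = ¥21.
Since P = ¥561 ≥ min AVC = ¥21, price covers variable cost and the firm should produce.
Set P = MC: 561 = 129 - 72Q + 9Q^2 → -432 - 72Q + 9Q^2 = 0. The roots are Q = -4 and Q = 12; the profit-maximizing output is on the rising part of MC, so Q* = 12.
Check: AVC at Q = 12 is ¥129 ≤ P, so revenue covers variable cost.
Profit = P·Q − TC = 561·12 − 1810 = ¥4922.

Produce at Q = 12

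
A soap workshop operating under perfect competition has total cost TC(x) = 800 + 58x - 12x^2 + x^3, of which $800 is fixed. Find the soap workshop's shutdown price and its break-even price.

Shutdown price = $22; break-even price = $118

Shutdown price = min AVC. AVC = 58 - 12x + x^2, with vertex at x = 6 and minimum $22.
ATC = 800/x + 58 - 12x + x^2. Setting dATC/dx = −800/x^2 − 12 + 2x = 0 gives x = 10 (since 2·10^3 − 12·10^2 = 800).
min ATC = 800/10 + 58 − 12·10 + 10^2 = $118. That is the break-even price.
Between these two prices the firm operates at a loss; above $118 it earns a profit.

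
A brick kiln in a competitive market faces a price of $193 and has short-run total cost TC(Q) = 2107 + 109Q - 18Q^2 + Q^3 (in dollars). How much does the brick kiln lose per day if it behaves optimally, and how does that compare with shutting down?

Profit = -$147 at Q = 14

AVC = 109 - 18Q + Q^2 has its minimum $28 at Q = 9; price $193 clears that bar, so the firm operates.
With MC = 109 - 36Q + 3Q^2, P = MC on the upward-sloping part at Q* = 14.
TR = 193·14 = 2702. TC = 2107 + 742 = 2849. Profit = 2702 − 2849 = -$147.
Shutting down would mean losing the fixed cost of $2107, so operating at a loss of $147 is better by $1960.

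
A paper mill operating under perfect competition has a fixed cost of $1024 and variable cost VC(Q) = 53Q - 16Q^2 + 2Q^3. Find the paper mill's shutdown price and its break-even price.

Shutdown price = $21; break-even price = $181

Shutdown price = min AVC. AVC = 53 - 16Q + 2Q^2, with vertex at Q = 4 and minimum $21.
ATC = 1024/Q + 53 - 16Q + 2Q^2. Setting dATC/dQ = −1024/Q^2 − 16 + 4Q = 0 gives Q = 8 (since 4·8^3 − 16·8^2 = 1024).
min ATC = 1024/8 + 53 − 16·8 + 2·8^2 = $181. That is the break-even price.
For $21 ≤ P < $181 the firm produces at a loss; below $21 it shuts down.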